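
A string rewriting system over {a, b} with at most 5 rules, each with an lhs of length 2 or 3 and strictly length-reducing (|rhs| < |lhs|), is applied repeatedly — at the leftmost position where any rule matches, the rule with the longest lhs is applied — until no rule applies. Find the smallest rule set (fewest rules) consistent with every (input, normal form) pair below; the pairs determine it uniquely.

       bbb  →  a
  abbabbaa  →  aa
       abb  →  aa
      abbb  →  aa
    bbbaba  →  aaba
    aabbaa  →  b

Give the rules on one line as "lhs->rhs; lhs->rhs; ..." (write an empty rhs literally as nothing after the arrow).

  | bbb => a
  | abbabbaa => abbaa => aa
  | abb => aa
  | abbb => aa

aaa->b; bb->a; bba->; bbb->a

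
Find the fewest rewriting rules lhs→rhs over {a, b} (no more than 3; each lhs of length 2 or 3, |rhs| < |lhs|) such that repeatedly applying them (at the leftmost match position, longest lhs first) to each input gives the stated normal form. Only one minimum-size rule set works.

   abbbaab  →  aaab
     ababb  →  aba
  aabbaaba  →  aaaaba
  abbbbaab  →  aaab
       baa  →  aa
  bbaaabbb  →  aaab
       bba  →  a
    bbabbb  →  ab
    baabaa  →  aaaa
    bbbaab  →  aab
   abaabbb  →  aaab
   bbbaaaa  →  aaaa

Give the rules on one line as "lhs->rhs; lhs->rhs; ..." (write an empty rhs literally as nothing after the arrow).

baa->aa; bb->

  | abbbaab => abaab => aaab
  | ababb => aba
  | aabbaaba => aaaaba
  | abbbbaab => abbaab => aaab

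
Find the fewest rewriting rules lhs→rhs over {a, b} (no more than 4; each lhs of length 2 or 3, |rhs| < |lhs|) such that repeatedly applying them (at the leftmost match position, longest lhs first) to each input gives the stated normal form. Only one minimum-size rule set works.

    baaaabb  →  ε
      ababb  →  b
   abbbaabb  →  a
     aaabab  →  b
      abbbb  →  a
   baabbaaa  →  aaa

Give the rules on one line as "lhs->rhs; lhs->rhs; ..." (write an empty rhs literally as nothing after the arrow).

aab->b; ab->a; bb->b; bbb->

  | baaaabb => baabb => bbb => ε
  | ababb => aabb => bb => b
  | abbbaabb => abbaabb => abaabb => aaabb => abb => ab => a
  | aaabab => abab => aab => b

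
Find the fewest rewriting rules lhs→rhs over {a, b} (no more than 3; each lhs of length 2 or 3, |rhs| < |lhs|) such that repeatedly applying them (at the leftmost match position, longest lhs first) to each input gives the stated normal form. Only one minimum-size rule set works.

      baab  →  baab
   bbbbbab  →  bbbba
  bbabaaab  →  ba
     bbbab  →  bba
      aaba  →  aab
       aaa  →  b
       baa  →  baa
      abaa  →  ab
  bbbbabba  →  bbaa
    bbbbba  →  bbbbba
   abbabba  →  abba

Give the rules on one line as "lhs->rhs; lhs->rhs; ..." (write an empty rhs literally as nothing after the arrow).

  | baab
  | bbbbbab => bbbba
  | bbabaaab => baaaab => bbab => ba
  | bbbab => bba

aaa->b; aba->ab; bab->a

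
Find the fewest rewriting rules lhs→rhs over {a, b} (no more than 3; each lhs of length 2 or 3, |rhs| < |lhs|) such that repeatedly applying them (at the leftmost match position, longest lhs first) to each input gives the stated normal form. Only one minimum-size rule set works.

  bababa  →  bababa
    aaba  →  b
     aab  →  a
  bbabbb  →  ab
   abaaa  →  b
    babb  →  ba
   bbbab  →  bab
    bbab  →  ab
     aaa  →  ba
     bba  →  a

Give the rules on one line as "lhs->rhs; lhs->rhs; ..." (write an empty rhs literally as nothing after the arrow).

aa->b; aab->a; bb->

  | bababa
  | aaba => aa => b
  | aab => a
  | bbabbb => abbb => ab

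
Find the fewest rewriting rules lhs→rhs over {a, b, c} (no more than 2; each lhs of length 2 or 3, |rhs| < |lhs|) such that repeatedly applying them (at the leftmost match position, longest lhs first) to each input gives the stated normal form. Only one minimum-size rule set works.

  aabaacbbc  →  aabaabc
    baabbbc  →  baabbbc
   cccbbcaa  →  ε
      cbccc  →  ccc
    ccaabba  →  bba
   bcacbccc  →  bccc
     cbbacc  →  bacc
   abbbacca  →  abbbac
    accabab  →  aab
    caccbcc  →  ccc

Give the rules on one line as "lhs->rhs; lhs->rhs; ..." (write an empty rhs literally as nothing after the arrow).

ca->; cb->

  | aabaacbbc => aabaabc
  | baabbbc
  | cccbbcaa => ccbcaa => ccaa => ca => ε
  | cbccc => ccc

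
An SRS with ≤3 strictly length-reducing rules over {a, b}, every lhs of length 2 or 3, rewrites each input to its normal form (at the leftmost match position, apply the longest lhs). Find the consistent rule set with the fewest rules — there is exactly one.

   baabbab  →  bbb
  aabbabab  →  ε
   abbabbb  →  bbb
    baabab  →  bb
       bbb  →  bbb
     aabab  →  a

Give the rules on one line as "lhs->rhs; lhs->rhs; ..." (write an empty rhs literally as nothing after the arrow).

ab->; baa->b

  | baabbab => bbbab => bbb
  | aabbabab => ababab => abab => ab => ε
  | abbabbb => babbb => bbb
  | baabab => bbab => bb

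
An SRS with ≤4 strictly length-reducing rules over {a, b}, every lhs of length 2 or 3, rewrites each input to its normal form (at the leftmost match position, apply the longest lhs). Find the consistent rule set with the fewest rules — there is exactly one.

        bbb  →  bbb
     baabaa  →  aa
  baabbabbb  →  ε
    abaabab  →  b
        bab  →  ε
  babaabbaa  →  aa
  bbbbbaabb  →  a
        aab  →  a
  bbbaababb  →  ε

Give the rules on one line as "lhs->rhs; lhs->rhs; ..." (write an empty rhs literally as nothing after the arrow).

  | bbb
  | baabaa => aabaa => aa
  | baabbabbb => aabbabbb => aabbb => ab => ε
  | abaabab => abab => b

ab->; aba->; abb->; ba->a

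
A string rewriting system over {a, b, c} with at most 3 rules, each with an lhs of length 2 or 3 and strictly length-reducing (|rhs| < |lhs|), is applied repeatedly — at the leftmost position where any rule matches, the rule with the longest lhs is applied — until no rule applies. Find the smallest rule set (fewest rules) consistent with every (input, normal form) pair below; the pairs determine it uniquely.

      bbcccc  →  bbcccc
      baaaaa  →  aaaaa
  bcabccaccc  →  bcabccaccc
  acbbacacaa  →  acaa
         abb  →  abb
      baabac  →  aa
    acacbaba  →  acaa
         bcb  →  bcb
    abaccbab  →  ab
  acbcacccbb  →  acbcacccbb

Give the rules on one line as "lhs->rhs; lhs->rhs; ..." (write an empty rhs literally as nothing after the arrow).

  | bbcccc
  | baaaaa => aaaaa
  | bcabccaccc
  | acbbacacaa => acbacaa => acaa

ba->a; bac->; cba->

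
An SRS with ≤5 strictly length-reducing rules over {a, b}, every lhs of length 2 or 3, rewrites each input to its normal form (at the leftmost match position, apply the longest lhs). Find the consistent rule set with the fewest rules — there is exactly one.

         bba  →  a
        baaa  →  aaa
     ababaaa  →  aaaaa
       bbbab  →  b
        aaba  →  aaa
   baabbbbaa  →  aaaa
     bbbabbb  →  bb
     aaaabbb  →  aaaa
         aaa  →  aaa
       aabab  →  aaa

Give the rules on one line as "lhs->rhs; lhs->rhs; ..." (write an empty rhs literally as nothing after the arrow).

ab->a; ba->a; bab->; bbb->bb

  | bba => ba => a
  | baaa => aaa
  | ababaaa => aabaaa => aaaaa
  | bbbab => bbab => b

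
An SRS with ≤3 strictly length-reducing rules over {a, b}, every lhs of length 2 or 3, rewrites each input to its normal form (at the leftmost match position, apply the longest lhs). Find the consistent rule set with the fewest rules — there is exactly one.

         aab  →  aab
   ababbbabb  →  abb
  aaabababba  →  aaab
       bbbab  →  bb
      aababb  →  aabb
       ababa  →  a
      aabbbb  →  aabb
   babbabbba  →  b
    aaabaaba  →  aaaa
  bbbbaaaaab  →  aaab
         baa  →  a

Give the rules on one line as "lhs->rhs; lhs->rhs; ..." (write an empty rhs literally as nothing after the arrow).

ba->; bbb->bb

  | aab
  | ababbbabb => abbbabb => abbabb => abbb => abb
  | aaabababba => aaababba => aaabba => aaab
  | bbbab => bbab => bb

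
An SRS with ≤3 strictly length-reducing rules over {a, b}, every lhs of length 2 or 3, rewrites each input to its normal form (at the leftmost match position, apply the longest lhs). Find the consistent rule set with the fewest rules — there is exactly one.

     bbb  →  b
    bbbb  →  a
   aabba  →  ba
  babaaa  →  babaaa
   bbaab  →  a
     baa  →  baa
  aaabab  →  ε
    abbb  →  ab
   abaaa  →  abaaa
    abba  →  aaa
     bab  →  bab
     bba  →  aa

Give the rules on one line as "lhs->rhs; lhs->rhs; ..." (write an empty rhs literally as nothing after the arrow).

  | bbb => b
  | bbbb => bb => a
  | aabba => ba
  | babaaa

aab->; bb->a; bbb->b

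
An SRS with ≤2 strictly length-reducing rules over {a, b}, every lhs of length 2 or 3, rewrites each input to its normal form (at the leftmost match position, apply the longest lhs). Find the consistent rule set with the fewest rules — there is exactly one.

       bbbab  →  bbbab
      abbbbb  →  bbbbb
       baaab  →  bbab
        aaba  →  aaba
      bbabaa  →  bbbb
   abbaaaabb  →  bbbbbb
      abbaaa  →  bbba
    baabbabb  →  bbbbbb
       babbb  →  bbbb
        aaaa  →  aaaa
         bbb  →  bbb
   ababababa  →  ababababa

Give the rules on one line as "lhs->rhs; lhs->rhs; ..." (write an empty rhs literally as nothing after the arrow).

  | bbbab
  | abbbbb => bbbbb
  | baaab => bbab
  | aaba

abb->bb; baa->bb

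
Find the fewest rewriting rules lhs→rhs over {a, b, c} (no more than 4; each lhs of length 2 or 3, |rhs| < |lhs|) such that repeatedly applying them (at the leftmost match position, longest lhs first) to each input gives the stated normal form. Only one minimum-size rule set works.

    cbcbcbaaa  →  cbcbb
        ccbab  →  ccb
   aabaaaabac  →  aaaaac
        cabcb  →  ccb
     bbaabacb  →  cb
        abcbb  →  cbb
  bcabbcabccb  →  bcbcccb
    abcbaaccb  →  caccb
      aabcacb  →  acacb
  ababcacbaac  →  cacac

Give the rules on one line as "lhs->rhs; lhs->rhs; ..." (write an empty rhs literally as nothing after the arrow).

ab->; ba->; caa->b

  | cbcbcbaaa => cbcbcaa => cbcbb
  | ccbab => ccb
  | aabaaaabac => aaaaabac => aaaaac
  | cabcb => ccb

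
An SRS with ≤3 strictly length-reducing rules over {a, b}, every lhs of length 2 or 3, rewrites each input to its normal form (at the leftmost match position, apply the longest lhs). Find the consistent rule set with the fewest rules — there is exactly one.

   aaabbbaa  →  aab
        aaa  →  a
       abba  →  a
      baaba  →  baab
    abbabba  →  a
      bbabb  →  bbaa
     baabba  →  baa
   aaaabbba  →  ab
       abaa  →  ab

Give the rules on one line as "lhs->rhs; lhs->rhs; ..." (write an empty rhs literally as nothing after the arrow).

aaa->a; aba->ab; abb->aa

  | aaabbbaa => abbbaa => aabaa => aaba => aab
  | aaa => a
  | abba => aaa => a
  | baaba => baab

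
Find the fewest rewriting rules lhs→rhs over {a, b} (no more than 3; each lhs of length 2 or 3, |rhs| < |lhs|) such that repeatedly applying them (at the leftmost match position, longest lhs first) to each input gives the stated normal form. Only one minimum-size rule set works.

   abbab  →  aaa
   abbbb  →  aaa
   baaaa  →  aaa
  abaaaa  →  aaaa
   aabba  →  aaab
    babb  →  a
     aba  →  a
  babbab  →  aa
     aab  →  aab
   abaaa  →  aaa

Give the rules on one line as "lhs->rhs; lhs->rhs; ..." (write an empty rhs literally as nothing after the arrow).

  | abbab => aabb => aaa
  | abbbb => aabb => aaa
  | baaaa => aaa
  | abaaaa => aaaa

ba->; bb->a; bba->ab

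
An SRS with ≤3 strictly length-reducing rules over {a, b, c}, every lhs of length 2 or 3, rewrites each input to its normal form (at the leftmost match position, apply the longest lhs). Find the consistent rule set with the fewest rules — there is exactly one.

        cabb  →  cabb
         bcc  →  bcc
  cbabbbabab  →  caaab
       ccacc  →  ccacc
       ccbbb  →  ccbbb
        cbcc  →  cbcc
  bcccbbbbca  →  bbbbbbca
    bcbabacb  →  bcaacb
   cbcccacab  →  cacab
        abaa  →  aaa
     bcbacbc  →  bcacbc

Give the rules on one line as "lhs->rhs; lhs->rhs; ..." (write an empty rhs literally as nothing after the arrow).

  | cabb
  | bcc
  | cbabbbabab => cabbbabab => cabbabab => cababab => caabab => caaab
  | ccacc

ba->a; ccc->b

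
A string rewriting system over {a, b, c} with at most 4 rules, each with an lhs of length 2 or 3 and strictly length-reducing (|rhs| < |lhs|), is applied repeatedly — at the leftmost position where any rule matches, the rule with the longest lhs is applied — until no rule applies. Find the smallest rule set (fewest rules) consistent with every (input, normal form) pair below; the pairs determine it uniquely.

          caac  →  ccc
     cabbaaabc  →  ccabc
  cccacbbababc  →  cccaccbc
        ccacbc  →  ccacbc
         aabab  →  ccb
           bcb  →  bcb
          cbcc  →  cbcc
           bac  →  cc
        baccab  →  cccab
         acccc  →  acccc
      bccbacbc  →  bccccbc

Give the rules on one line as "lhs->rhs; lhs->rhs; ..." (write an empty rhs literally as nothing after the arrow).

  | caac => ccc
  | cabbaaabc => caaabc => ccabc
  | cccacbbababc => cccacbabc => cccaccbc
  | ccacbc

aa->c; ba->c; bba->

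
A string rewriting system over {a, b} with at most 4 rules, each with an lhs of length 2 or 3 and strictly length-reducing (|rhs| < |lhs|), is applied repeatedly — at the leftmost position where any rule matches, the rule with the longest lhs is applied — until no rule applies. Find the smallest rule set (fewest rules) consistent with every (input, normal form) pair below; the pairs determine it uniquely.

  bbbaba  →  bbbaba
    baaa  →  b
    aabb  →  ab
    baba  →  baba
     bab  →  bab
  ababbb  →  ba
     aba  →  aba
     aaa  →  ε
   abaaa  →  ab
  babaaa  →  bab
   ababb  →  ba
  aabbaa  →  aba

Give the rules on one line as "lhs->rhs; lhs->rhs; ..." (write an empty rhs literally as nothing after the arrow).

aa->a; aaa->; aab->a; abb->ba

  | bbbaba
  | baaa => b
  | aabb => ab
  | baba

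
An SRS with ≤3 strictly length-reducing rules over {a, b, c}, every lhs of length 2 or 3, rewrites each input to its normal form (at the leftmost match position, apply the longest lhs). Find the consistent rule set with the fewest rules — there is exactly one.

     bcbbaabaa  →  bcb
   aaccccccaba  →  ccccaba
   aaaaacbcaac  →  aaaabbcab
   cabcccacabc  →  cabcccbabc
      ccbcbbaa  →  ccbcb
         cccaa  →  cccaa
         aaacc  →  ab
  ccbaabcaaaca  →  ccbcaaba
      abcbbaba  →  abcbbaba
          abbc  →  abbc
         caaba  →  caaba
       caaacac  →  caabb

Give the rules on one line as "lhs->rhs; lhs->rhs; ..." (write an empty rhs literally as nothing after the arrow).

ac->b; acc->c; baa->

  | bcbbaabaa => bcbbaa => bcb
  | aaccccccaba => acccccaba => ccccaba
  | aaaaacbcaac => aaaabbcaac => aaaabbcab
  | cabcccacabc => cabcccbabc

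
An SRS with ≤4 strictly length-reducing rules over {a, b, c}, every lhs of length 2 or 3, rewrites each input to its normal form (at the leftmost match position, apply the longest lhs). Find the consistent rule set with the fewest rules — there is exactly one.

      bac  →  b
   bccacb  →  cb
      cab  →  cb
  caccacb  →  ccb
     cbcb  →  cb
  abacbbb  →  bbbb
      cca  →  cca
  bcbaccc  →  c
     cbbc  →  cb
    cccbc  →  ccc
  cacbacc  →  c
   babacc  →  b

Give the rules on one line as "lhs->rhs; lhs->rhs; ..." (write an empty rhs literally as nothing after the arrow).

  | bac => b
  | bccacb => cacb => cb
  | cab => cb
  | caccacb => ccacb => ccb

ab->b; ac->; bc->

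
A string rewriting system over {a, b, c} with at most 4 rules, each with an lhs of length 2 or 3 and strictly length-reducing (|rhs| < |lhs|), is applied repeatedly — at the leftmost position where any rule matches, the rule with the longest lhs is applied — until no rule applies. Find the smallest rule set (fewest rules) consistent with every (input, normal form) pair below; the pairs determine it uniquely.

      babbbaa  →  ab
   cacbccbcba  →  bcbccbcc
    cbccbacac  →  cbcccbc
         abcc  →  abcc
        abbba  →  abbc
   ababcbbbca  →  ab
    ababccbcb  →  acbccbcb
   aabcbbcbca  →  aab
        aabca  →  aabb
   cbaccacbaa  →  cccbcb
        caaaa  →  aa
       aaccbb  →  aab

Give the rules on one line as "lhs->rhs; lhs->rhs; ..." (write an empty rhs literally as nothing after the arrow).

ba->c; ca->b; caa->; cbb->a

  | babbbaa => cbbbaa => abaa => aca => ab
  | cacbccbcba => bcbccbcba => bcbccbcc
  | cbccbacac => cbccccac => cbcccbc
  | abcc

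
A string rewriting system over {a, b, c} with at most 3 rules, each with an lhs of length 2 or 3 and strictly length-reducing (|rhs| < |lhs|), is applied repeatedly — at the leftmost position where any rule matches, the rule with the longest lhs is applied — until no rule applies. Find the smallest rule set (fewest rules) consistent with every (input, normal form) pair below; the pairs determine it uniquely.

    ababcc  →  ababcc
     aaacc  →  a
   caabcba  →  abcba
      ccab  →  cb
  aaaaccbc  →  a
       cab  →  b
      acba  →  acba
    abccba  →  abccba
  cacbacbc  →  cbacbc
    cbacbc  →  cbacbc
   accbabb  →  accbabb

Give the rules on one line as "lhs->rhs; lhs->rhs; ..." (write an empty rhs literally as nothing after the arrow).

aab->aa; aac->a; ca->

  | ababcc
  | aaacc => aac => a
  | caabcba => abcba
  | ccab => cb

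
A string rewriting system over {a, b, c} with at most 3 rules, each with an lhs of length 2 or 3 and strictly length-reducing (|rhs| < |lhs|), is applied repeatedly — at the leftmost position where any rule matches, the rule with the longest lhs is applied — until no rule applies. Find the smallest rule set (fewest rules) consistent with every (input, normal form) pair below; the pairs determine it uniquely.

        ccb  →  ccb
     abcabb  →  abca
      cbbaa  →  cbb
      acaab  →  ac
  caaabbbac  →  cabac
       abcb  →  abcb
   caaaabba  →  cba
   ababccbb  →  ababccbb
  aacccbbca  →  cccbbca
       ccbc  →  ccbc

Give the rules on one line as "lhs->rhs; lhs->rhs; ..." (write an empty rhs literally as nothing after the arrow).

aa->; aab->; abb->a

  | ccb
  | abcabb => abca
  | cbbaa => cbb
  | acaab => ac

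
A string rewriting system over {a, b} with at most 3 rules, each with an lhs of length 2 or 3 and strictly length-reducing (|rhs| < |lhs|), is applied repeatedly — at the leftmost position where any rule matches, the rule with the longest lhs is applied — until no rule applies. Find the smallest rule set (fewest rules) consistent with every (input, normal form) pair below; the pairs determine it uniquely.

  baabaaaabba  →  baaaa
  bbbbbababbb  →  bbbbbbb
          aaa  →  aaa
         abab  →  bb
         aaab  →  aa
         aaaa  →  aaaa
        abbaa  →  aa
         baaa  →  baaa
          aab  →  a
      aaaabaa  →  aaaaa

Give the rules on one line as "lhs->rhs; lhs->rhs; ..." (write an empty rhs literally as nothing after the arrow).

  | baabaaaabba => baaaaabba => baaaaba => baaaa
  | bbbbbababbb => bbbbbbabbb => bbbbbbb
  | aaa
  | abab => bab => bb

aab->a; ab->b; abb->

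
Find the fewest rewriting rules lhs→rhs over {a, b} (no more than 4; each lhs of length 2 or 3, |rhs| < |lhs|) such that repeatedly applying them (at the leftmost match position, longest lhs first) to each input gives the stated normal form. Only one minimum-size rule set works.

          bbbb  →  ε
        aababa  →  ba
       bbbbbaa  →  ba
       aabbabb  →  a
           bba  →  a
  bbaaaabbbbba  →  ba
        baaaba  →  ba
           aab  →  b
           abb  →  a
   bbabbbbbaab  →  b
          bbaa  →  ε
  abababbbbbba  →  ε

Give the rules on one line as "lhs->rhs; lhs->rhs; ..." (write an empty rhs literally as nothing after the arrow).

aa->; aba->a; baa->ba; bb->

  | bbbb => bb => ε
  | aababa => baba => ba
  | bbbbbaa => bbbaa => baa => ba
  | aabbabb => bbabb => abb => a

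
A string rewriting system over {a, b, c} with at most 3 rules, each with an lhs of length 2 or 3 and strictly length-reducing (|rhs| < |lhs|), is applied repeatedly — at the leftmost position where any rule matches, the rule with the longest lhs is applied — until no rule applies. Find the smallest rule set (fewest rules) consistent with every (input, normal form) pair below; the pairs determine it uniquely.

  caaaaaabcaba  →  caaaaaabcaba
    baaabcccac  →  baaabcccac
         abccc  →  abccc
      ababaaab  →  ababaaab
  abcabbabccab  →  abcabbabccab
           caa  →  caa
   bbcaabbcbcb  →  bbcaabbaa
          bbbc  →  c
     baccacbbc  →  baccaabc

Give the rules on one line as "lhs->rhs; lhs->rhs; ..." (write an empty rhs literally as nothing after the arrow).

  | caaaaaabcaba
  | baaabcccac
  | abccc
  | ababaaab

bbb->; cb->a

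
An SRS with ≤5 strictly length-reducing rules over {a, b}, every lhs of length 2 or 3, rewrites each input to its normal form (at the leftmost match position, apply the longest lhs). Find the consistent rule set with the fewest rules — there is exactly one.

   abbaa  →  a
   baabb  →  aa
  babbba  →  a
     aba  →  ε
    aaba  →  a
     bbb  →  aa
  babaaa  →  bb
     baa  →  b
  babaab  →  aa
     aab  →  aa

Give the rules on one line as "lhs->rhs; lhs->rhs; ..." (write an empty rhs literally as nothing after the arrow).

  | abbaa => abaa => a
  | baabb => babb => bbb => aa
  | babbba => bbbba => aaba => a
  | aba => ε

ab->a; aba->; ba->b; bbb->aa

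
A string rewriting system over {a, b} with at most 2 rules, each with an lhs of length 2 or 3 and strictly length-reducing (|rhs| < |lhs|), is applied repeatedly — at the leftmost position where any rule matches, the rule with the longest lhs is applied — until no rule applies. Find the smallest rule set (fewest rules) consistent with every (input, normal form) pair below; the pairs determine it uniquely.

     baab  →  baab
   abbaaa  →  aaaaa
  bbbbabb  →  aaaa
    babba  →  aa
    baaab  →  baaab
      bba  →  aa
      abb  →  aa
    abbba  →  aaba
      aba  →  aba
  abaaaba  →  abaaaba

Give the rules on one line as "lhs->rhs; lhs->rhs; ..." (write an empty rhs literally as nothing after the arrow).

  | baab
  | abbaaa => aaaaa
  | bbbbabb => abbabb => aaabb => aaaa
  | babba => bba => aa

bab->b; bb->a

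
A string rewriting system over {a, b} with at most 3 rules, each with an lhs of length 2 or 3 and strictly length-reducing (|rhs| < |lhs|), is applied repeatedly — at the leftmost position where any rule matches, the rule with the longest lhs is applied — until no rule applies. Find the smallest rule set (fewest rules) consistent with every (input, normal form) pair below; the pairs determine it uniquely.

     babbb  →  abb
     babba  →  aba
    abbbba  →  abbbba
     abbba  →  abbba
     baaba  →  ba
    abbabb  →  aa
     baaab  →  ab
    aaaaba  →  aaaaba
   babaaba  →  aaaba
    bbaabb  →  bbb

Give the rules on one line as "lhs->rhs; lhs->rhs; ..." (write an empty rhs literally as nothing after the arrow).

  | babbb => abb
  | babba => aba
  | abbbba
  | abbba

baa->; bab->a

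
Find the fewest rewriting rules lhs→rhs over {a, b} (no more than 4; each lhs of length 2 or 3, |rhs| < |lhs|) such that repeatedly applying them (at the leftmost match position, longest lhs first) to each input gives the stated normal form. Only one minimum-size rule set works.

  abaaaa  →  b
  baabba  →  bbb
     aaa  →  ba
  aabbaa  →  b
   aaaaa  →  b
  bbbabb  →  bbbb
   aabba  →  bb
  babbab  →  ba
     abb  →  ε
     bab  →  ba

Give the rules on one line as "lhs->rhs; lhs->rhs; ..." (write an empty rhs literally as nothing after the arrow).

  | abaaaa => aaaaa => baaa => bba => b
  | baabba => bbbba => bbb
  | aaa => ba
  | aabbaa => bbbaa => bba => b

aa->b; ab->a; abb->; bba->b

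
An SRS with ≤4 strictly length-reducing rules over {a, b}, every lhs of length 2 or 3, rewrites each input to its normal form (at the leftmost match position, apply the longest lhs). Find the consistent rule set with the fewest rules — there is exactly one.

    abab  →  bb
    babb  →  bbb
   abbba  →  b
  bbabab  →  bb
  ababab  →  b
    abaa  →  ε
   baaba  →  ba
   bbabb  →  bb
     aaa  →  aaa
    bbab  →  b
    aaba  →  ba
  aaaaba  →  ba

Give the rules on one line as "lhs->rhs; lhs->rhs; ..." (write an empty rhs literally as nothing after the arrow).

ab->b; baa->; bba->

  | abab => bab => bb
  | babb => bbb
  | abbba => bbba => b
  | bbabab => bab => bb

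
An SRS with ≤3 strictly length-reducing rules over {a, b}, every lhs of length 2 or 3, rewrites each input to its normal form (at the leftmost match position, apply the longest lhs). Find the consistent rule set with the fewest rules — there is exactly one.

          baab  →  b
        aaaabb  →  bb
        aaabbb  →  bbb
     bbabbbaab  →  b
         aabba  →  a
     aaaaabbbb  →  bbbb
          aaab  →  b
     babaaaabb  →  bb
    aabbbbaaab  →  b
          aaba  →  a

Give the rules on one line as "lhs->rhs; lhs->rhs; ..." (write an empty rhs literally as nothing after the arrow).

ab->b; ba->a

  | baab => aab => ab => b
  | aaaabb => aaabb => aabb => abb => bb
  | aaabbb => aabbb => abbb => bbb
  | bbabbbaab => babbbaab => abbbaab => bbbaab => bbaab => baab => aab => ab => b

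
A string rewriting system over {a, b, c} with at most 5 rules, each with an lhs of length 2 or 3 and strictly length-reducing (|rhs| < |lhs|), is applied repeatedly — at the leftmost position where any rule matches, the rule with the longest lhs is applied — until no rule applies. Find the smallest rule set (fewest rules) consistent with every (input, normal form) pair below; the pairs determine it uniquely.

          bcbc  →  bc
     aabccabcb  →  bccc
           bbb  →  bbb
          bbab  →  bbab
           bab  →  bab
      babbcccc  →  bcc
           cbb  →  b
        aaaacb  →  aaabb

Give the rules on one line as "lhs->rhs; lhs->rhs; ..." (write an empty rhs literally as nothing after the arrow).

  | bcbc => bc
  | aabccabcb => acccabcb => bccabcb => bccccb => bccc
  | bbb
  | bbab

abc->cc; ac->b; bbc->cb; cb->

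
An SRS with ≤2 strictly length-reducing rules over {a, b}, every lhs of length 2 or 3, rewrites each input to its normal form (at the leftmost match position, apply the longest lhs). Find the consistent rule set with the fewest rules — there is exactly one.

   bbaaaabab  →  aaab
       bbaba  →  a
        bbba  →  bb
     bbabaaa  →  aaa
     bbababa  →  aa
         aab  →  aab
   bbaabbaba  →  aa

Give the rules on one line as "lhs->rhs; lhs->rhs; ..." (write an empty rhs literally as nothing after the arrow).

  | bbaaaabab => baaabab => aabab => aaab
  | bbaba => baba => aba => a
  | bbba => bb
  | bbabaaa => babaaa => abaaa => aaa

ba->; bab->ab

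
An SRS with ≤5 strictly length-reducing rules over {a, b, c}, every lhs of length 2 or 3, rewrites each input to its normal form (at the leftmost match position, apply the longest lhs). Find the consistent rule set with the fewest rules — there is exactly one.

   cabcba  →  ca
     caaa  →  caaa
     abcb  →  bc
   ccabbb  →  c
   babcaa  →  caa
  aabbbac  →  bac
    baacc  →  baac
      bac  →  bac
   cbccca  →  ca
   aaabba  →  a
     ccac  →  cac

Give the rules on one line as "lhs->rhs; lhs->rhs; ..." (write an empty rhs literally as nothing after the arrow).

ab->b; bb->; cb->c; cc->c

  | cabcba => cbcba => ccba => cba => ca
  | caaa
  | abcb => bcb => bc
  | ccabbb => cabbb => cbbb => cbb => cb => c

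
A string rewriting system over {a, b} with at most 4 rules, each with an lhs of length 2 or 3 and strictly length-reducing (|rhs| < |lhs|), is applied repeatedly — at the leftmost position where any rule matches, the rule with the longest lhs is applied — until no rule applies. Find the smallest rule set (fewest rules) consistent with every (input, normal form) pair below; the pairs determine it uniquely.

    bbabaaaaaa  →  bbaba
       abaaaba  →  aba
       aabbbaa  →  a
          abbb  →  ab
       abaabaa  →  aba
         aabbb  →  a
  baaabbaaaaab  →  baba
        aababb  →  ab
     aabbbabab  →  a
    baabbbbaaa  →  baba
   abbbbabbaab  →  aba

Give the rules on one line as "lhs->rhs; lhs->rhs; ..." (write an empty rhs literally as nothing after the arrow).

aa->a; aab->a; abb->a

  | bbabaaaaaa => bbabaaaaa => bbabaaaa => bbabaaa => bbabaa => bbaba
  | abaaaba => abaaba => abaa => aba
  | aabbbaa => abbaa => aaa => aa => a
  | abbb => ab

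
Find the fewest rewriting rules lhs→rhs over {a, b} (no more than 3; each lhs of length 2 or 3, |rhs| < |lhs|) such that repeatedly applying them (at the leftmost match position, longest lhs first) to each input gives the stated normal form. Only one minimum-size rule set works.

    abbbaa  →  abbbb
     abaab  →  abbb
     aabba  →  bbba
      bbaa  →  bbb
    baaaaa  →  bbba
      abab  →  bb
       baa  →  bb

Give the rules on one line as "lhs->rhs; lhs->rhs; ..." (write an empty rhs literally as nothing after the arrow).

aa->b; bab->ab

  | abbbaa => abbbb
  | abaab => abbb
  | aabba => bbba
  | bbaa => bbb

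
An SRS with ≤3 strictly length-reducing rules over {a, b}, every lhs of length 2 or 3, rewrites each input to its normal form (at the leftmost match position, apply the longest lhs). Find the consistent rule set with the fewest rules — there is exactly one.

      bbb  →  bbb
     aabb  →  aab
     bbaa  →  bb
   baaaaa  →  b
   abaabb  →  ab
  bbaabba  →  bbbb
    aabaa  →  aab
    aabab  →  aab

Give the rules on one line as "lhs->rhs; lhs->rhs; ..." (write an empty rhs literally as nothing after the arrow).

  | bbb
  | aabb => aab
  | bbaa => bba => bb
  | baaaaa => baaaa => baaa => baa => ba => b

abb->ab; ba->b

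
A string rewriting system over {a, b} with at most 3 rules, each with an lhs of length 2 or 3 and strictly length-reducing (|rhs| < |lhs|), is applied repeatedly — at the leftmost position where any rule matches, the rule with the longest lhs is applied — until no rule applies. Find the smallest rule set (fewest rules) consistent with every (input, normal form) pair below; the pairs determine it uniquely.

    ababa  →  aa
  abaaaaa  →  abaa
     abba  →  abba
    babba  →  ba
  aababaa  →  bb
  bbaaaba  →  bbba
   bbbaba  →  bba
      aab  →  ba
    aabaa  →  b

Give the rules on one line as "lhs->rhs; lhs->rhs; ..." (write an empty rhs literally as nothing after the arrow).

  | ababa => aa
  | abaaaaa => abaa
  | abba
  | babba => ba

aaa->; aab->ba; bab->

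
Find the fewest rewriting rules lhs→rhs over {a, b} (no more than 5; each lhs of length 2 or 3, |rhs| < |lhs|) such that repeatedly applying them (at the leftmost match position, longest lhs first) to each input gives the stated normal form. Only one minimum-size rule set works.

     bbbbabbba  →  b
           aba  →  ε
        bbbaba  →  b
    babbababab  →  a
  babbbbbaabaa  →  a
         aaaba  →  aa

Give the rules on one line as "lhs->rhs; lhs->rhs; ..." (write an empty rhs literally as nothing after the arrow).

ab->; aba->; ba->b; bb->a

  | bbbbabbba => abbabbba => babbba => bbbba => abba => ba => b
  | aba => ε
  | bbbaba => ababa => ba => b
  | babbababab => bbbababab => abababab => babab => bbab => aab => a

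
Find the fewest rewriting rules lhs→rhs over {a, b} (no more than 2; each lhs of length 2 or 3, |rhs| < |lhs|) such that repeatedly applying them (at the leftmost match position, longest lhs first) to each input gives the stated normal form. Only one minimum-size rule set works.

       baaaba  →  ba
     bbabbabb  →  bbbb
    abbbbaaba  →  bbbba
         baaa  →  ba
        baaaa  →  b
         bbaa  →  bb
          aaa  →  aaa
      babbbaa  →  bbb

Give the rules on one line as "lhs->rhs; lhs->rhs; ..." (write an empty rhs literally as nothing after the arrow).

ab->; baa->b

  | baaaba => baba => ba
  | bbabbabb => bbbabb => bbbb
  | abbbbaaba => bbbaaba => bbbba
  | baaa => ba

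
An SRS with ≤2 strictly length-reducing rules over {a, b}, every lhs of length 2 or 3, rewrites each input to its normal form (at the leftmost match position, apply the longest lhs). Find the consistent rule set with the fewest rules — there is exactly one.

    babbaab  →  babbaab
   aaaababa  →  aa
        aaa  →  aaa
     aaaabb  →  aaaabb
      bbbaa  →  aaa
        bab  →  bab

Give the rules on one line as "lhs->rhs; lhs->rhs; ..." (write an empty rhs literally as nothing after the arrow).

aba->; bbb->a

  | babbaab
  | aaaababa => aaaba => aa
  | aaa
  | aaaabb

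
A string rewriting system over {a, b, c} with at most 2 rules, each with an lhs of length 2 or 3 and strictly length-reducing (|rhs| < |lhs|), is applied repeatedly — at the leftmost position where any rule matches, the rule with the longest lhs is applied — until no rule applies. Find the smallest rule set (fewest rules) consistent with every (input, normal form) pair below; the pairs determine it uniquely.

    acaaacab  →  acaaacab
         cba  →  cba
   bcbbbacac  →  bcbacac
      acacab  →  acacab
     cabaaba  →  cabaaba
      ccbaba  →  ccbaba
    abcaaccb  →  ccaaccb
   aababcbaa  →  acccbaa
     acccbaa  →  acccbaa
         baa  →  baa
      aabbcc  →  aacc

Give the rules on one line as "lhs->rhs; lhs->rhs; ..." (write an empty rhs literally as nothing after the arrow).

abc->cc; bb->

  | acaaacab
  | cba
  | bcbbbacac => bcbacac
  | acacab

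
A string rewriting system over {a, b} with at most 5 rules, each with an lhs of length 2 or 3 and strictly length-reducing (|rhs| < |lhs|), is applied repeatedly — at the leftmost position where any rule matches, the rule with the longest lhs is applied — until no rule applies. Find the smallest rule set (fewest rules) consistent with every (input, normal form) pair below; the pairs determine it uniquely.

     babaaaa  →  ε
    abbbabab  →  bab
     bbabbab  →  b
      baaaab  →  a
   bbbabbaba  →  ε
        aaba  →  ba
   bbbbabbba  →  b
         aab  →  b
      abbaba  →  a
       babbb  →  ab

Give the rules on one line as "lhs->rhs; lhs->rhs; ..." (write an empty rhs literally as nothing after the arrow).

  | babaaaa => bbaaa => aaaa => aa => ε
  | abbbabab => bbabab => aabab => bab
  | bbabbab => aabbab => bbab => aab => b
  | baaaab => baab => bb => a

aa->; aba->b; abb->b; bb->a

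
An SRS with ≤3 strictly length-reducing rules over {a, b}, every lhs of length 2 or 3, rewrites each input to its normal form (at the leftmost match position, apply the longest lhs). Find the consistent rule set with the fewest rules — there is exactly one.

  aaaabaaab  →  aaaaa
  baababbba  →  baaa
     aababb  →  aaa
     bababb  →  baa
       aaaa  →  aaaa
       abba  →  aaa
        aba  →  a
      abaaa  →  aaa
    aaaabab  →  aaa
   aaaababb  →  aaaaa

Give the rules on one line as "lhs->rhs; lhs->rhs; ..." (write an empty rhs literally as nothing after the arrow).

  | aaaabaaab => aaaaaab => aaaaa
  | baababbba => baabbba => baaaba => baaa
  | aababb => aabb => aaa
  | bababb => babb => baa

ab->; abb->aa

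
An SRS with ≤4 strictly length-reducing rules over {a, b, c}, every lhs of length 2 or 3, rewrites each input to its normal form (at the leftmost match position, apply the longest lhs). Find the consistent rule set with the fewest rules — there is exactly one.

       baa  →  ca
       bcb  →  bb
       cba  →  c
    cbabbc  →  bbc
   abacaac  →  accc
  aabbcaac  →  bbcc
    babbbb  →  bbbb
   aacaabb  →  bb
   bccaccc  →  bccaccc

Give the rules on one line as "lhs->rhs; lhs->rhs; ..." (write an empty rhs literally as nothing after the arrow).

  | baa => ca
  | bcb => bb
  | cba => ba => c
  | cbabbc => babbc => cbbc => bbc

aa->; ba->c; cb->b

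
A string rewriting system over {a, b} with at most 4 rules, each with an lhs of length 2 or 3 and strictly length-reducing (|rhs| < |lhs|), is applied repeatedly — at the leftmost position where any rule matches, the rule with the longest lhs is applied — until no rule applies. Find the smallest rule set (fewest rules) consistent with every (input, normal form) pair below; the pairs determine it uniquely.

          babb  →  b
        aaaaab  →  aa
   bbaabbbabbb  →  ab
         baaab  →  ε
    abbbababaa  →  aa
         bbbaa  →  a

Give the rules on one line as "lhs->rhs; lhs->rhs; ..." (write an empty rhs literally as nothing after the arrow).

aab->ba; ba->; bb->b

  | babb => bb => b
  | aaaaab => aaaba => abaa => aa
  | bbaabbbabbb => baabbbabbb => abbbabbb => abbabbb => ababbb => abbb => abb => ab
  | baaab => aab => ba => ε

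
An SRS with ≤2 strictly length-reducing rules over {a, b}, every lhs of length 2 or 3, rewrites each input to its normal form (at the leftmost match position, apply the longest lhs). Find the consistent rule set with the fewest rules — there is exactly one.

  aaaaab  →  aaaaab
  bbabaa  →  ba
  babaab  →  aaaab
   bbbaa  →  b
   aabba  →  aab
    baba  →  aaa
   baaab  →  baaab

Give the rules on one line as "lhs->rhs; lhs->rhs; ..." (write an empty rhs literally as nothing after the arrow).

  | aaaaab
  | bbabaa => bbaa => ba
  | babaab => aaaab
  | bbbaa => bba => b

bab->aa; bba->b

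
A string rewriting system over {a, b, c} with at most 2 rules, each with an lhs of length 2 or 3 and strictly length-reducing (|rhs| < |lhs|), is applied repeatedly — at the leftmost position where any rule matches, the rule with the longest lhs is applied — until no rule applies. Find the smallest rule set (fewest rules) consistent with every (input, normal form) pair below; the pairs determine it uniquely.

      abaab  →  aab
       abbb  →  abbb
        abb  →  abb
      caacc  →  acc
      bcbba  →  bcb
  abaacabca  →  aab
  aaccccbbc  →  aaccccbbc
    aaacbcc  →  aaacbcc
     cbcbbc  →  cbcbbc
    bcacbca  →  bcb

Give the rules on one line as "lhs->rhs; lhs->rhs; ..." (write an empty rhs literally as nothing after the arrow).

  | abaab => aab
  | abbb
  | abb
  | caacc => acc

ba->; ca->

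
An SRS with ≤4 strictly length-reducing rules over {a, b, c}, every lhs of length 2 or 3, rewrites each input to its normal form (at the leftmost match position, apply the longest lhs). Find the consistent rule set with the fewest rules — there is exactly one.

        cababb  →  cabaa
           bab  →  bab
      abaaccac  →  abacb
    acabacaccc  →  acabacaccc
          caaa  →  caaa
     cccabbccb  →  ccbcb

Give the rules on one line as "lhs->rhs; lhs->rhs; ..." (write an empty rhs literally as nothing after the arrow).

abc->cb; bb->a; cca->b

  | cababb => cabaa
  | bab
  | abaaccac => abaabc => abacb
  | acabacaccc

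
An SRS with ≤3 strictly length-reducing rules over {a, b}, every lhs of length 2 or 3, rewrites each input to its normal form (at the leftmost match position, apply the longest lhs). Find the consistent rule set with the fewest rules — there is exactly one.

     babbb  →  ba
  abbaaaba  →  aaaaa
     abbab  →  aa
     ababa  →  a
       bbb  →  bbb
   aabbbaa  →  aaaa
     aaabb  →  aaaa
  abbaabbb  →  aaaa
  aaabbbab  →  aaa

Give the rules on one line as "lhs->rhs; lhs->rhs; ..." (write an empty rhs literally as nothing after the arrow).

  | babbb => baab => ba
  | abbaaaba => aaaaaba => aaaaa
  | abbab => aaab => aa
  | ababa => aba => a

ab->; abb->aa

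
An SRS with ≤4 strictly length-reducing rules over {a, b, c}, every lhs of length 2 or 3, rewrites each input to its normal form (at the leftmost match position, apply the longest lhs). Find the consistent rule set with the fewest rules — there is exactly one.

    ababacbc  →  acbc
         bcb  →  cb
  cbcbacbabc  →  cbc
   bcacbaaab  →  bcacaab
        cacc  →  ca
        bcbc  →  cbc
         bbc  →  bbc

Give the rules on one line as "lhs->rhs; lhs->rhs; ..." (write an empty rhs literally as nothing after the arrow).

  | ababacbc => abacbc => acbc
  | bcb => cb
  | cbcbacbabc => ccbacbabc => bacbabc => cbabc => cbc
  | bcacbaaab => bcacaab

ba->; bcb->cb; cc->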